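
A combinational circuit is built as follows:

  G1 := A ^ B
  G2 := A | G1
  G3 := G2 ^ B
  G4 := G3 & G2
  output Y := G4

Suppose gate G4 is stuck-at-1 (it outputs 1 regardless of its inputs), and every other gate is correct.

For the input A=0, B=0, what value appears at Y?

Propagate with G4 forced: G1=0, G2=0, G3=0, G4=1 [stuck-at-1].
So Y = 1. (Without the fault it would be 0.)

1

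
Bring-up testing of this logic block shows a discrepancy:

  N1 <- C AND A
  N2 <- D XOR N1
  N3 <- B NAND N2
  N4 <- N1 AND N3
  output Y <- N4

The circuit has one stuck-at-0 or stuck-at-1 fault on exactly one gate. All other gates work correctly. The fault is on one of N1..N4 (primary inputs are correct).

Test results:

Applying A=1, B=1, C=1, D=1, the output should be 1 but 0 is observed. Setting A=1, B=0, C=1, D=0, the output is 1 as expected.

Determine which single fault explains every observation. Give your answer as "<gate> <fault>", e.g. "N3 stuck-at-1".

Fault-free values for test 1 (A=1, B=1, C=1, D=1): N1=1, N2=0, N3=1, N4=1, giving Y=1. Observed 0.
Test 1: faults giving observed 0 are {N1 stuck-at-0, N2 stuck-at-1, N3 stuck-at-0, N4 stuck-at-0}.
Test 2 (A=1, B=0, C=1, D=0): fault-free N1=1, N2=1, N3=1, N4=1 → 1; observed 1. Eliminates N1 stuck-at-0, N3 stuck-at-0, N4 stuck-at-0.
Only N2 stuck-at-1 is consistent with every test.

N2 stuck-at-1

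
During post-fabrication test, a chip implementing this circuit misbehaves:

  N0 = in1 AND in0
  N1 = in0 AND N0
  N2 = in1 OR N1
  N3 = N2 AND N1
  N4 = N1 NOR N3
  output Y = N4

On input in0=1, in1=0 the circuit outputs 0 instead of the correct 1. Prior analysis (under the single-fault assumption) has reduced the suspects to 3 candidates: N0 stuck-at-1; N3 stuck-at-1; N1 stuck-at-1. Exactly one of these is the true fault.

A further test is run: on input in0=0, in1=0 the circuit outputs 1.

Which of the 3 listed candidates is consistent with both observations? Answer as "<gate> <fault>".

Evaluate each candidate on input in0=0, in1=0:
  N0 stuck-at-1: N0=1 [stuck-at-1], N1=0, N2=0, N3=0, N4=1 → 1 — matches
  N3 stuck-at-1: N0=0, N1=0, N2=0, N3=1 [stuck-at-1], N4=0 → 0 — eliminated
  N1 stuck-at-1: N0=0, N1=1 [stuck-at-1], N2=1, N3=1, N4=0 → 0 — eliminated
Only N0 stuck-at-1 reproduces the observed 1.

N0 stuck-at-1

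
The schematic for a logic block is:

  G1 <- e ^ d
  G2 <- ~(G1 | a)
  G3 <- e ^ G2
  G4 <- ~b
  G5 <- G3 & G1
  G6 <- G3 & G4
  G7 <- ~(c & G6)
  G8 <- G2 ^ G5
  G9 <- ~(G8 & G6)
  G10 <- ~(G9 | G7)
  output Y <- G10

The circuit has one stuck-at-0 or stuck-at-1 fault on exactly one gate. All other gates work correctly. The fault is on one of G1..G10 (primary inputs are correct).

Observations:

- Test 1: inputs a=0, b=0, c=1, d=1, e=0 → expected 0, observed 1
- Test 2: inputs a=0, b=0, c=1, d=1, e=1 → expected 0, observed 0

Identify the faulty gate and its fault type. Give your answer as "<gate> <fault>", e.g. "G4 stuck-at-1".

Fault-free values for test 1 (a=0, b=0, c=1, d=1, e=0): G1=1, G2=0, G3=0, G4=1, G5=0, G6=0, G7=1, G8=0, G9=1, G10=0, giving Y=0. Observed 1.
Test 1: faults giving observed 1 are {G1 stuck-at-0, G3 stuck-at-1, G10 stuck-at-1}.
Test 2 (a=0, b=0, c=1, d=1, e=1): fault-free G1=0, G2=1, G3=0, G4=1, G5=0, G6=0, G7=1, G8=1, G9=1, G10=0 → 0; observed 0. Eliminates G3 stuck-at-1, G10 stuck-at-1.
Only G1 stuck-at-0 is consistent with every test.

G1 stuck-at-0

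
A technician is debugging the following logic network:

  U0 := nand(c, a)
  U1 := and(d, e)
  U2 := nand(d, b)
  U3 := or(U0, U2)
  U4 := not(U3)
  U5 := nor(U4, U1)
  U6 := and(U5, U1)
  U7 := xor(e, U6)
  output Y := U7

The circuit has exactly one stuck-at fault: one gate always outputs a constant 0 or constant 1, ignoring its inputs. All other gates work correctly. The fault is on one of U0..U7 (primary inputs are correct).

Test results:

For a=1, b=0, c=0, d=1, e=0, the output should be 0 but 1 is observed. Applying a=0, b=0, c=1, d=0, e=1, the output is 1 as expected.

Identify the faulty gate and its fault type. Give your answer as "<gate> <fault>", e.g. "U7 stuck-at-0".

U7 stuck-at-1

Fault-free values for test 1 (a=1, b=0, c=0, d=1, e=0): U0=1, U1=0, U2=1, U3=1, U4=0, U5=1, U6=0, U7=0, giving Y=0. Observed 1.
Test 1: faults giving observed 1 are {U6 stuck-at-1, U7 stuck-at-1}.
Test 2 (a=0, b=0, c=1, d=0, e=1): fault-free U0=1, U1=0, U2=1, U3=1, U4=0, U5=1, U6=0, U7=1 → 1; observed 1. Eliminates U6 stuck-at-1.
Only U7 stuck-at-1 is consistent with every test.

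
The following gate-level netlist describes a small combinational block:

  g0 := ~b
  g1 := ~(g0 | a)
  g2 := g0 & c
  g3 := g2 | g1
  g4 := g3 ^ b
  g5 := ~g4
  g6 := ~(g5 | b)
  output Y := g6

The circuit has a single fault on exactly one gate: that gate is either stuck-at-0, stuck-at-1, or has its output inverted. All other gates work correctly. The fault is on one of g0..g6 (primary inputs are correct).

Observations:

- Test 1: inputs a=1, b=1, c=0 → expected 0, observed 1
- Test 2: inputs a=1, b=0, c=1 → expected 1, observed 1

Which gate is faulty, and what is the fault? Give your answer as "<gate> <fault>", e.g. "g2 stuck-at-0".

g6 stuck-at-1

Fault-free values for test 1 (a=1, b=1, c=0): g0=0, g1=0, g2=0, g3=0, g4=1, g5=0, g6=0, giving Y=0. Observed 1.
Test 1: faults giving observed 1 are {g6 stuck-at-1, g6 inverted output}.
Test 2 (a=1, b=0, c=1): fault-free g0=1, g1=0, g2=1, g3=1, g4=1, g5=0, g6=1 → 1; observed 1. Eliminates g6 inverted output.
Only g6 stuck-at-1 is consistent with every test.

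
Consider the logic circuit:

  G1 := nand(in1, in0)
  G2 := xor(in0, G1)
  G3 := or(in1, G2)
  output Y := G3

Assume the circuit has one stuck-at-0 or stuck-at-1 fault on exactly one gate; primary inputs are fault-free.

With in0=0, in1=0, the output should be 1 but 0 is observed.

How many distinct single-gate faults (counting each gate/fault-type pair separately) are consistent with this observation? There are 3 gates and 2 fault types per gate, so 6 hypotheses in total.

Fault-free: G1=1, G2=1, G3=1 → 1. Observed 0.
  G1 stuck-at-0: output 0 ✓
  G1 stuck-at-1: output 1 ✗
  G2 stuck-at-0: output 0 ✓
  G2 stuck-at-1: output 1 ✗
  G3 stuck-at-0: output 0 ✓
  G3 stuck-at-1: output 1 ✗
Consistent faults: {G1 stuck-at-0, G2 stuck-at-0, G3 stuck-at-0} — 3 in all.

3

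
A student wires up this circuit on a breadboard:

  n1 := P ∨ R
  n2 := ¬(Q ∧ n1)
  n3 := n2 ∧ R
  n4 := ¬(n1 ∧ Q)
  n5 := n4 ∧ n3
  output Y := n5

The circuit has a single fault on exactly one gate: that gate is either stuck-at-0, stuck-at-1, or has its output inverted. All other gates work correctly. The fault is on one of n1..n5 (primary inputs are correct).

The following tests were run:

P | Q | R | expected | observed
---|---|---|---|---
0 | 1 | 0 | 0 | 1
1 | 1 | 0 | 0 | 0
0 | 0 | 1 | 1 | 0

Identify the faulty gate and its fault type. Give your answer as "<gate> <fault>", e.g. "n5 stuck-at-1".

Fault-free values for test 1 (P=0, Q=1, R=0): n1=0, n2=1, n3=0, n4=1, n5=0, giving Y=0. Observed 1.
Test 1: faults giving observed 1 are {n3 stuck-at-1, n3 inverted output, n5 stuck-at-1, n5 inverted output}.
Test 2 (P=1, Q=1, R=0): fault-free n1=1, n2=0, n3=0, n4=0, n5=0 → 0; observed 0. Eliminates n5 stuck-at-1, n5 inverted output.
Test 3 (P=0, Q=0, R=1): fault-free n1=1, n2=1, n3=1, n4=1, n5=1 → 1; observed 0. Eliminates n3 stuck-at-1.
Only n3 inverted output is consistent with every test.

n3 inverted output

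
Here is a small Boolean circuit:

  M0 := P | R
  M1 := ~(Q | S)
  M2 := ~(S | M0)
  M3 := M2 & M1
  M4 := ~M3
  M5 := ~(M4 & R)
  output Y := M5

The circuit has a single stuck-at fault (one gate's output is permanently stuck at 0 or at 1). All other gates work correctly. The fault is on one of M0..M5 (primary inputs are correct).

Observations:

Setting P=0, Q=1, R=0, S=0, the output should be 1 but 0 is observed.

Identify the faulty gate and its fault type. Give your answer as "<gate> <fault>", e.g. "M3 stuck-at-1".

Fault-free values for test 1 (P=0, Q=1, R=0, S=0): M0=0, M1=0, M2=1, M3=0, M4=1, M5=1, giving Y=1. Observed 0.
Test 1: faults giving observed 0 are {M5 stuck-at-0}.
Only M5 stuck-at-0 is consistent with every test.

M5 stuck-at-0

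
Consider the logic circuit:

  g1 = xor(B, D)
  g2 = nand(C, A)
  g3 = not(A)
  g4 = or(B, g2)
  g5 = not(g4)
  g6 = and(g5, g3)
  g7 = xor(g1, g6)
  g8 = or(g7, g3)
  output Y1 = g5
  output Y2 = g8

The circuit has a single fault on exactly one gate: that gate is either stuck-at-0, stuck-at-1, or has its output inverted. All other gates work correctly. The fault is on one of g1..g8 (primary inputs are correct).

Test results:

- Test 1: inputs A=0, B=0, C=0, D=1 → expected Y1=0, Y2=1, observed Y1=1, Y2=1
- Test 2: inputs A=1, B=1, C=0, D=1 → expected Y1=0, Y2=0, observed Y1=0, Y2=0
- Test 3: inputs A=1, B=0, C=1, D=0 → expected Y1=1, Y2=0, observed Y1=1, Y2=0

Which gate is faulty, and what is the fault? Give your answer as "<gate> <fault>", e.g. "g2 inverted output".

Fault-free values for test 1 (A=0, B=0, C=0, D=1): g1=1, g2=1, g3=1, g4=1, g5=0, g6=0, g7=1, g8=1, giving Y1=0, Y2=1. Observed Y1=1, Y2=1.
Test 1: faults giving observed Y1=1, Y2=1 are {g2 stuck-at-0, g2 inverted output, g4 stuck-at-0, g4 inverted output, g5 stuck-at-1, g5 inverted output}.
Test 2 (A=1, B=1, C=0, D=1): fault-free g1=0, g2=1, g3=0, g4=1, g5=0, g6=0, g7=0, g8=0 → Y1=0, Y2=0; observed Y1=0, Y2=0. Eliminates g4 stuck-at-0, g4 inverted output, g5 stuck-at-1, g5 inverted output.
Test 3 (A=1, B=0, C=1, D=0): fault-free g1=0, g2=0, g3=0, g4=0, g5=1, g6=0, g7=0, g8=0 → Y1=1, Y2=0; observed Y1=1, Y2=0. Eliminates g2 inverted output.
Only g2 stuck-at-0 is consistent with every test.

g2 stuck-at-0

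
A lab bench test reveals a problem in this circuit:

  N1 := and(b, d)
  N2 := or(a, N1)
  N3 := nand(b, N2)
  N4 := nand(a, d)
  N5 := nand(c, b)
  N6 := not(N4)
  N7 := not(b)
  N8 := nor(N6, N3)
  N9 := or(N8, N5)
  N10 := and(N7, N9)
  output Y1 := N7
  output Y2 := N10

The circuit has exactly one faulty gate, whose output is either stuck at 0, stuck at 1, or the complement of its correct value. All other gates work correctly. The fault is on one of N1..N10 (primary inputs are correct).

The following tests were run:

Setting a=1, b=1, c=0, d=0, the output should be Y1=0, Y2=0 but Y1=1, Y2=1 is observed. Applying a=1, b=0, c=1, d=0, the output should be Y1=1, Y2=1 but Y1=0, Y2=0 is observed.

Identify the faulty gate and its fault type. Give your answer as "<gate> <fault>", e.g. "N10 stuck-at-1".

Fault-free values for test 1 (a=1, b=1, c=0, d=0): N1=0, N2=1, N3=0, N4=1, N5=1, N6=0, N7=0, N8=1, N9=1, N10=0, giving Y1=0, Y2=0. Observed Y1=1, Y2=1.
Test 1: faults giving observed Y1=1, Y2=1 are {N7 stuck-at-1, N7 inverted output}.
Test 2 (a=1, b=0, c=1, d=0): fault-free N1=0, N2=1, N3=1, N4=1, N5=1, N6=0, N7=1, N8=0, N9=1, N10=1 → Y1=1, Y2=1; observed Y1=0, Y2=0. Eliminates N7 stuck-at-1.
Only N7 inverted output is consistent with every test.

N7 inverted output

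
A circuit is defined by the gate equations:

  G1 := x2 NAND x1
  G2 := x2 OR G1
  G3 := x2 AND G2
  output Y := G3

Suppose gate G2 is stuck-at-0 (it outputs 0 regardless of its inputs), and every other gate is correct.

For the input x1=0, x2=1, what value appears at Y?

Propagate with G2 forced: G1=1, G2=0 [stuck-at-0], G3=0.
So Y = 0. (Without the fault it would be 1.)

0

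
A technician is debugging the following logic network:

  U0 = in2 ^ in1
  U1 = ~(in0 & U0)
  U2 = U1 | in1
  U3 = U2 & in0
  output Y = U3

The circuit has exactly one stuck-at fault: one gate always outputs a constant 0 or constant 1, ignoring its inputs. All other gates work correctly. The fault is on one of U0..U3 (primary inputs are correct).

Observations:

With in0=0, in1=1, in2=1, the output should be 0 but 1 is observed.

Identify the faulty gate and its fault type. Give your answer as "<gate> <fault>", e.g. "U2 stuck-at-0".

U3 stuck-at-1

Fault-free values for test 1 (in0=0, in1=1, in2=1): U0=0, U1=1, U2=1, U3=0, giving Y=0. Observed 1.
Test 1: faults giving observed 1 are {U3 stuck-at-1}.
Only U3 stuck-at-1 is consistent with every test.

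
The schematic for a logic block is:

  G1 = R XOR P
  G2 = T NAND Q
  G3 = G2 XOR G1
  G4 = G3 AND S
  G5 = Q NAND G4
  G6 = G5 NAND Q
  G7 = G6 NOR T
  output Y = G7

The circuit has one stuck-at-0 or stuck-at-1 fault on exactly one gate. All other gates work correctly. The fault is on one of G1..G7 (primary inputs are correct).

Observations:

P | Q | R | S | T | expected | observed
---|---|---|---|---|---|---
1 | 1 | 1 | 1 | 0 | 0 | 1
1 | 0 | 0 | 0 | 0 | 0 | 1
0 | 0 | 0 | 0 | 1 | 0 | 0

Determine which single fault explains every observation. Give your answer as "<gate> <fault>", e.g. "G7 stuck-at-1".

G6 stuck-at-0

Fault-free values for test 1 (P=1, Q=1, R=1, S=1, T=0): G1=0, G2=1, G3=1, G4=1, G5=0, G6=1, G7=0, giving Y=0. Observed 1.
Test 1: faults giving observed 1 are {G1 stuck-at-1, G2 stuck-at-0, G3 stuck-at-0, G4 stuck-at-0, G5 stuck-at-1, G6 stuck-at-0, G7 stuck-at-1}.
Test 2 (P=1, Q=0, R=0, S=0, T=0): fault-free G1=1, G2=1, G3=0, G4=0, G5=1, G6=1, G7=0 → 0; observed 1. Eliminates G1 stuck-at-1, G2 stuck-at-0, G3 stuck-at-0, G4 stuck-at-0, G5 stuck-at-1.
Test 3 (P=0, Q=0, R=0, S=0, T=1): fault-free G1=0, G2=1, G3=1, G4=0, G5=1, G6=1, G7=0 → 0; observed 0. Eliminates G7 stuck-at-1.
Only G6 stuck-at-0 is consistent with every test.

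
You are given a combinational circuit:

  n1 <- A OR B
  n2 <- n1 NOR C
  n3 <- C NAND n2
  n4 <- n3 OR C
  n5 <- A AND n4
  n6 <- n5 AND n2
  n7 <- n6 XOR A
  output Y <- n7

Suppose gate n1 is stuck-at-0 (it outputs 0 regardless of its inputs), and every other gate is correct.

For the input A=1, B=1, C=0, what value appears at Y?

Propagate with n1 forced: n1=0 [stuck-at-0], n2=1, n3=1, n4=1, n5=1, n6=1, n7=0.
So Y = 0. (Without the fault it would be 1.)

0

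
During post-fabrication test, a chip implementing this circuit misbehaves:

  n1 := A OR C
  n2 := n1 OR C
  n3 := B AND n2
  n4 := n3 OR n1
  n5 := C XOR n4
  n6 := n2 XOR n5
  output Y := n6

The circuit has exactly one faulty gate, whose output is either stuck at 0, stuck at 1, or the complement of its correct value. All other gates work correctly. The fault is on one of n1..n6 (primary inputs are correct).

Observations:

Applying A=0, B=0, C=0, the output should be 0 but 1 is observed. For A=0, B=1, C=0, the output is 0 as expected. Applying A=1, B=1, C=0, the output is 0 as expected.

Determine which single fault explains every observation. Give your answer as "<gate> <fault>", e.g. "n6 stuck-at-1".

Fault-free values for test 1 (A=0, B=0, C=0): n1=0, n2=0, n3=0, n4=0, n5=0, n6=0, giving Y=0. Observed 1.
Test 1: faults giving observed 1 are {n2 stuck-at-1, n2 inverted output, n3 stuck-at-1, n3 inverted output, n4 stuck-at-1, n4 inverted output, n5 stuck-at-1, n5 inverted output, n6 stuck-at-1, n6 inverted output}.
Test 2 (A=0, B=1, C=0): fault-free n1=0, n2=0, n3=0, n4=0, n5=0, n6=0 → 0; observed 0. Eliminates n3 stuck-at-1, n3 inverted output, n4 stuck-at-1, n4 inverted output, n5 stuck-at-1, n5 inverted output, n6 stuck-at-1, n6 inverted output.
Test 3 (A=1, B=1, C=0): fault-free n1=1, n2=1, n3=1, n4=1, n5=1, n6=0 → 0; observed 0. Eliminates n2 inverted output.
Only n2 stuck-at-1 is consistent with every test.

n2 stuck-at-1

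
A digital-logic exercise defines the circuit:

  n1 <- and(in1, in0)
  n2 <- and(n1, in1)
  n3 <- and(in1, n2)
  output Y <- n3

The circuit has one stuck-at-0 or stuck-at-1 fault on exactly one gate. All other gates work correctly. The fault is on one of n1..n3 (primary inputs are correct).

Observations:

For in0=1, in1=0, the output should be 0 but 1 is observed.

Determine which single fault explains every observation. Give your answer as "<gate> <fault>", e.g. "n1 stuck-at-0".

Fault-free values for test 1 (in0=1, in1=0): n1=0, n2=0, n3=0, giving Y=0. Observed 1.
Test 1: faults giving observed 1 are {n3 stuck-at-1}.
Only n3 stuck-at-1 is consistent with every test.

n3 stuck-at-1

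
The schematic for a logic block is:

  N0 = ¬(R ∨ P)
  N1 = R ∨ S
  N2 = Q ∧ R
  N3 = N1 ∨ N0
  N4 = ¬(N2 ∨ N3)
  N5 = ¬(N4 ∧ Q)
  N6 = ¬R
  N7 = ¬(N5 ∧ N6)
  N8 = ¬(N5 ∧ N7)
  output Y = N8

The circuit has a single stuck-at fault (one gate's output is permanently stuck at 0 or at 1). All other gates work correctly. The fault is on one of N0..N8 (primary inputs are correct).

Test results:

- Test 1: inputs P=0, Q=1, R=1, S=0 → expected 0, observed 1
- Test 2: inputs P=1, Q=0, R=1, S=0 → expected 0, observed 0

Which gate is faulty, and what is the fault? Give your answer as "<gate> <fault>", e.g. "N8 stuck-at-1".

N4 stuck-at-1

Fault-free values for test 1 (P=0, Q=1, R=1, S=0): N0=0, N1=1, N2=1, N3=1, N4=0, N5=1, N6=0, N7=1, N8=0, giving Y=0. Observed 1.
Test 1: faults giving observed 1 are {N4 stuck-at-1, N5 stuck-at-0, N6 stuck-at-1, N7 stuck-at-0, N8 stuck-at-1}.
Test 2 (P=1, Q=0, R=1, S=0): fault-free N0=0, N1=1, N2=0, N3=1, N4=0, N5=1, N6=0, N7=1, N8=0 → 0; observed 0. Eliminates N5 stuck-at-0, N6 stuck-at-1, N7 stuck-at-0, N8 stuck-at-1.
Only N4 stuck-at-1 is consistent with every test.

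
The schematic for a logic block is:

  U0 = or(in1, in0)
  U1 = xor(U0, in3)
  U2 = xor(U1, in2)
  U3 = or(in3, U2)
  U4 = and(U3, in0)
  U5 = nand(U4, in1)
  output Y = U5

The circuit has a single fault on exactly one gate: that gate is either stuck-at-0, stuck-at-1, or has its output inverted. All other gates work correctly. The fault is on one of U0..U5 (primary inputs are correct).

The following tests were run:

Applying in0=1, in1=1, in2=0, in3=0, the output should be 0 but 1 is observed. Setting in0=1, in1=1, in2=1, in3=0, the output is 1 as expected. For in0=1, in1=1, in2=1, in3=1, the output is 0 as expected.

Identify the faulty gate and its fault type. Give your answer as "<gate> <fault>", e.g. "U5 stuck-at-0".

Fault-free values for test 1 (in0=1, in1=1, in2=0, in3=0): U0=1, U1=1, U2=1, U3=1, U4=1, U5=0, giving Y=0. Observed 1.
Test 1: faults giving observed 1 are {U0 stuck-at-0, U0 inverted output, U1 stuck-at-0, U1 inverted output, U2 stuck-at-0, U2 inverted output, U3 stuck-at-0, U3 inverted output, U4 stuck-at-0, U4 inverted output, U5 stuck-at-1, U5 inverted output}.
Test 2 (in0=1, in1=1, in2=1, in3=0): fault-free U0=1, U1=1, U2=0, U3=0, U4=0, U5=1 → 1; observed 1. Eliminates U0 stuck-at-0, U0 inverted output, U1 stuck-at-0, U1 inverted output, U2 inverted output, U3 inverted output, U4 inverted output, U5 inverted output.
Test 3 (in0=1, in1=1, in2=1, in3=1): fault-free U0=1, U1=0, U2=1, U3=1, U4=1, U5=0 → 0; observed 0. Eliminates U3 stuck-at-0, U4 stuck-at-0, U5 stuck-at-1.
Only U2 stuck-at-0 is consistent with every test.

U2 stuck-at-0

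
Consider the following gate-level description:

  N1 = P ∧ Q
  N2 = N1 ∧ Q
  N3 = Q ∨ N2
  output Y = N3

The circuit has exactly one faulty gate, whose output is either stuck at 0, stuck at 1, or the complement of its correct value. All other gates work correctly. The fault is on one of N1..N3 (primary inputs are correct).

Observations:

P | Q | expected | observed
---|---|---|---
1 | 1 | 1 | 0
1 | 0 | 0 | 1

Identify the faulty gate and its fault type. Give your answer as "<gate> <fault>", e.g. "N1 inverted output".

Fault-free values for test 1 (P=1, Q=1): N1=1, N2=1, N3=1, giving Y=1. Observed 0.
Test 1: faults giving observed 0 are {N3 stuck-at-0, N3 inverted output}.
Test 2 (P=1, Q=0): fault-free N1=0, N2=0, N3=0 → 0; observed 1. Eliminates N3 stuck-at-0.
Only N3 inverted output is consistent with every test.

N3 inverted output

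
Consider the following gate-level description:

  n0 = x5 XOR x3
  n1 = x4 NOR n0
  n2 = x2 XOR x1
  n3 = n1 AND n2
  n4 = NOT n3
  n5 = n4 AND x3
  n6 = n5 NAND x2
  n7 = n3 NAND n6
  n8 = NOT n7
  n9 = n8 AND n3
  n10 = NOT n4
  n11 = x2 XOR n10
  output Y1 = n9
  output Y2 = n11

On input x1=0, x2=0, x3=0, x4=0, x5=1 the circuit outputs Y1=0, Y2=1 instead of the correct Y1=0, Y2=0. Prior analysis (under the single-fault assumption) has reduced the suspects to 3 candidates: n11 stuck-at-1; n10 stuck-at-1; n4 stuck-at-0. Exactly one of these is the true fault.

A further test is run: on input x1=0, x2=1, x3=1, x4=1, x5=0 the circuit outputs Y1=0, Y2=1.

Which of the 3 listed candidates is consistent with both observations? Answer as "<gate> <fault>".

Evaluate each candidate on input x1=0, x2=1, x3=1, x4=1, x5=0:
  n11 stuck-at-1: n0=1, n1=0, n2=1, n3=0, n4=1, n5=1, n6=0, n7=1, n8=0, n9=0, n10=0, n11=1 [stuck-at-1] → Y1=0, Y2=1 — matches
  n10 stuck-at-1: n0=1, n1=0, n2=1, n3=0, n4=1, n5=1, n6=0, n7=1, n8=0, n9=0, n10=1 [stuck-at-1], n11=0 → Y1=0, Y2=0 — eliminated
  n4 stuck-at-0: n0=1, n1=0, n2=1, n3=0, n4=0 [stuck-at-0], n5=0, n6=1, n7=1, n8=0, n9=0, n10=1, n11=0 → Y1=0, Y2=0 — eliminated
Only n11 stuck-at-1 reproduces the observed Y1=0, Y2=1.

n11 stuck-at-1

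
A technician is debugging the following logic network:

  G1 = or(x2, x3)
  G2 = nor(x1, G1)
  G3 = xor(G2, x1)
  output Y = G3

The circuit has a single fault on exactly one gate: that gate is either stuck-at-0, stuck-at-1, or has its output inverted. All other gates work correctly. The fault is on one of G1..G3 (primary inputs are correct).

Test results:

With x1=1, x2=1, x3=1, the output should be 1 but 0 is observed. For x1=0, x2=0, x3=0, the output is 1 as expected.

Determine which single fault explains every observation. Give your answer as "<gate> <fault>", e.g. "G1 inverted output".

G2 stuck-at-1

Fault-free values for test 1 (x1=1, x2=1, x3=1): G1=1, G2=0, G3=1, giving Y=1. Observed 0.
Test 1: faults giving observed 0 are {G2 stuck-at-1, G2 inverted output, G3 stuck-at-0, G3 inverted output}.
Test 2 (x1=0, x2=0, x3=0): fault-free G1=0, G2=1, G3=1 → 1; observed 1. Eliminates G2 inverted output, G3 stuck-at-0, G3 inverted output.
Only G2 stuck-at-1 is consistent with every test.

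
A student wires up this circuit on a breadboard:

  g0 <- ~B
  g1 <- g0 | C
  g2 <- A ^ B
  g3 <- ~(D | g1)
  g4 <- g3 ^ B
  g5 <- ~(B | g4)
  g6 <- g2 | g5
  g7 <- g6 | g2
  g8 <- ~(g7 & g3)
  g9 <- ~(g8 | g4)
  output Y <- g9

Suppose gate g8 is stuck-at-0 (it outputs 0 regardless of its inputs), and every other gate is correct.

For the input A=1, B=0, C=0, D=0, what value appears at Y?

Propagate with g8 forced: g0=1, g1=1, g2=1, g3=0, g4=0, g5=1, g6=1, g7=1, g8=0 [stuck-at-0], g9=1.
So Y = 1. (Without the fault it would be 0.)

1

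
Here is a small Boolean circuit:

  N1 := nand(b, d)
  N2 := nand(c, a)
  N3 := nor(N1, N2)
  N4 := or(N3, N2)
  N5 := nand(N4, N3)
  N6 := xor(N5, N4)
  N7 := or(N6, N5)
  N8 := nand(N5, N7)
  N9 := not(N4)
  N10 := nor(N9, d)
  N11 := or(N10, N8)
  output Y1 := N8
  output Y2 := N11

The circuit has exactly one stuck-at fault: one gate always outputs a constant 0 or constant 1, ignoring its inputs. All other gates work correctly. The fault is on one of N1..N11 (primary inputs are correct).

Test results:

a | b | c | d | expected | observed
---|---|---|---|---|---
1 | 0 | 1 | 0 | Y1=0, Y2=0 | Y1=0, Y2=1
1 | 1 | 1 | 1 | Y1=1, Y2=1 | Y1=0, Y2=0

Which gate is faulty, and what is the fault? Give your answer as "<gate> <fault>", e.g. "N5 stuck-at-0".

Fault-free values for test 1 (a=1, b=0, c=1, d=0): N1=1, N2=0, N3=0, N4=0, N5=1, N6=1, N7=1, N8=0, N9=1, N10=0, N11=0, giving Y1=0, Y2=0. Observed Y1=0, Y2=1.
Test 1: faults giving observed Y1=0, Y2=1 are {N2 stuck-at-1, N4 stuck-at-1, N9 stuck-at-0, N10 stuck-at-1, N11 stuck-at-1}.
Test 2 (a=1, b=1, c=1, d=1): fault-free N1=0, N2=0, N3=1, N4=1, N5=0, N6=1, N7=1, N8=1, N9=0, N10=0, N11=1 → Y1=1, Y2=1; observed Y1=0, Y2=0. Eliminates N4 stuck-at-1, N9 stuck-at-0, N10 stuck-at-1, N11 stuck-at-1.
Only N2 stuck-at-1 is consistent with every test.

N2 stuck-at-1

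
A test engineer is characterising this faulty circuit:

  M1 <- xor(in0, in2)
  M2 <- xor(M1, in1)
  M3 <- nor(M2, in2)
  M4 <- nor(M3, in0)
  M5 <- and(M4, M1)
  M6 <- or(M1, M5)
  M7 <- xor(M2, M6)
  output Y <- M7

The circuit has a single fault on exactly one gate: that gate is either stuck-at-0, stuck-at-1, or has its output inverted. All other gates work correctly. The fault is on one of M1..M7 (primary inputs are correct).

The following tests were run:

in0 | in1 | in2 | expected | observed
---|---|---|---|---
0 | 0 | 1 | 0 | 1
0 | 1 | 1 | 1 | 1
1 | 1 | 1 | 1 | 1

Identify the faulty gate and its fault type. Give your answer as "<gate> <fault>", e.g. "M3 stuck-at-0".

M7 stuck-at-1

Fault-free values for test 1 (in0=0, in1=0, in2=1): M1=1, M2=1, M3=0, M4=1, M5=1, M6=1, M7=0, giving Y=0. Observed 1.
Test 1: faults giving observed 1 are {M2 stuck-at-0, M2 inverted output, M6 stuck-at-0, M6 inverted output, M7 stuck-at-1, M7 inverted output}.
Test 2 (in0=0, in1=1, in2=1): fault-free M1=1, M2=0, M3=0, M4=1, M5=1, M6=1, M7=1 → 1; observed 1. Eliminates M2 inverted output, M6 stuck-at-0, M6 inverted output, M7 inverted output.
Test 3 (in0=1, in1=1, in2=1): fault-free M1=0, M2=1, M3=0, M4=0, M5=0, M6=0, M7=1 → 1; observed 1. Eliminates M2 stuck-at-0.
Only M7 stuck-at-1 is consistent with every test.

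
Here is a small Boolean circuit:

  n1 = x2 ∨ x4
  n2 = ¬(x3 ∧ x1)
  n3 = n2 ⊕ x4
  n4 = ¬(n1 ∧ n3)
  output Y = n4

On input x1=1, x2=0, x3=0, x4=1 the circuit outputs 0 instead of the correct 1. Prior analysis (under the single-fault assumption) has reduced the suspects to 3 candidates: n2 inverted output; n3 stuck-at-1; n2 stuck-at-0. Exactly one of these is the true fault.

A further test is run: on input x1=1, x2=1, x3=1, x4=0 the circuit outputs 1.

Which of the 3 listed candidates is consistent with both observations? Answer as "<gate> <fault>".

n2 stuck-at-0

Evaluate each candidate on input x1=1, x2=1, x3=1, x4=0:
  n2 inverted output: n1=1, n2=1 [inverted output], n3=1, n4=0 → 0 — eliminated
  n3 stuck-at-1: n1=1, n2=0, n3=1 [stuck-at-1], n4=0 → 0 — eliminated
  n2 stuck-at-0: n1=1, n2=0 [stuck-at-0], n3=0, n4=1 → 1 — matches
Only n2 stuck-at-0 reproduces the observed 1.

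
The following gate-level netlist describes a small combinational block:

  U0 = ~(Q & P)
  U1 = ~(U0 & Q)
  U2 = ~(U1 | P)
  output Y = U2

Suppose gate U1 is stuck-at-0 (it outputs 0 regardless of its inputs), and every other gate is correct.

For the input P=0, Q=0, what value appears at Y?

1

Propagate with U1 forced: U0=1, U1=0 [stuck-at-0], U2=1.
So Y = 1. (Without the fault it would be 0.)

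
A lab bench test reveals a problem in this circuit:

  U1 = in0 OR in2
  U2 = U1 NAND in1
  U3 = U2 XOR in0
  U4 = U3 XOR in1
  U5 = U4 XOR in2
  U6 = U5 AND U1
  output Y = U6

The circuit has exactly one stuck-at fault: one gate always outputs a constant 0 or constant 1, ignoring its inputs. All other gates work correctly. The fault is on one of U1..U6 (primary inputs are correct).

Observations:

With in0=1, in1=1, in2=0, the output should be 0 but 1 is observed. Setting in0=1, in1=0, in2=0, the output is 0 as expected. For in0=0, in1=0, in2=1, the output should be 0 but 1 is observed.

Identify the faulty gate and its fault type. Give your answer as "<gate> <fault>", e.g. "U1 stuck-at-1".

U3 stuck-at-0

Fault-free values for test 1 (in0=1, in1=1, in2=0): U1=1, U2=0, U3=1, U4=0, U5=0, U6=0, giving Y=0. Observed 1.
Test 1: faults giving observed 1 are {U2 stuck-at-1, U3 stuck-at-0, U4 stuck-at-1, U5 stuck-at-1, U6 stuck-at-1}.
Test 2 (in0=1, in1=0, in2=0): fault-free U1=1, U2=1, U3=0, U4=0, U5=0, U6=0 → 0; observed 0. Eliminates U4 stuck-at-1, U5 stuck-at-1, U6 stuck-at-1.
Test 3 (in0=0, in1=0, in2=1): fault-free U1=1, U2=1, U3=1, U4=1, U5=0, U6=0 → 0; observed 1. Eliminates U2 stuck-at-1.
Only U3 stuck-at-0 is consistent with every test.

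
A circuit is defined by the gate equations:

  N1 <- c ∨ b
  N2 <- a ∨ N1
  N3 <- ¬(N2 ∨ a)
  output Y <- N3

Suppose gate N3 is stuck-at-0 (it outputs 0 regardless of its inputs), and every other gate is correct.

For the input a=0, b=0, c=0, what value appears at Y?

Propagate with N3 forced: N1=0, N2=0, N3=0 [stuck-at-0].
So Y = 0. (Without the fault it would be 1.)

0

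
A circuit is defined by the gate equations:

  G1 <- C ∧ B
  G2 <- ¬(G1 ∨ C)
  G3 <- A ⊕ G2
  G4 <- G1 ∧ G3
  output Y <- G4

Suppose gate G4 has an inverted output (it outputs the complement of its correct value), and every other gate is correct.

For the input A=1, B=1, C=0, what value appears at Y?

Propagate with G4 forced: G1=0, G2=1, G3=0, G4=1 [inverted output].
So Y = 1. (Without the fault it would be 0.)

1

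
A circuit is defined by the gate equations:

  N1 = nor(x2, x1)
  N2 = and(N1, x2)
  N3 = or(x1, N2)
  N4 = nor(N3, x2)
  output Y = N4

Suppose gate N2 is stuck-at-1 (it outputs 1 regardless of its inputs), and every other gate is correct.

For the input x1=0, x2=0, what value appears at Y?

Propagate with N2 forced: N1=1, N2=1 [stuck-at-1], N3=1, N4=0.
So Y = 0. (Without the fault it would be 1.)

0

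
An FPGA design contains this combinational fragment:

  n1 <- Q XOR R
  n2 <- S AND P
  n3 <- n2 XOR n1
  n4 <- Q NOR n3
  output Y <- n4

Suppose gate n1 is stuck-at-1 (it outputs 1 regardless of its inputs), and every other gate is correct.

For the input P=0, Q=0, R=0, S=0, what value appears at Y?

0

Propagate with n1 forced: n1=1 [stuck-at-1], n2=0, n3=1, n4=0.
So Y = 0. (Without the fault it would be 1.)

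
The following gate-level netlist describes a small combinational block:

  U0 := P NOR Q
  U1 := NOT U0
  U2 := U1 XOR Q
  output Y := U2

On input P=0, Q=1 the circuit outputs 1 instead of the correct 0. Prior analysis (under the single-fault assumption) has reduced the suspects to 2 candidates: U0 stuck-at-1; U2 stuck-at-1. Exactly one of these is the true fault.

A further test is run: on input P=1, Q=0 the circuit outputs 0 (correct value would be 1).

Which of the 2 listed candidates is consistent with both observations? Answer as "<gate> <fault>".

U0 stuck-at-1

Evaluate each candidate on input P=1, Q=0:
  U0 stuck-at-1: U0=1 [stuck-at-1], U1=0, U2=0 → 0 — matches
  U2 stuck-at-1: U0=0, U1=1, U2=1 [stuck-at-1] → 1 — eliminated
Only U0 stuck-at-1 reproduces the observed 0.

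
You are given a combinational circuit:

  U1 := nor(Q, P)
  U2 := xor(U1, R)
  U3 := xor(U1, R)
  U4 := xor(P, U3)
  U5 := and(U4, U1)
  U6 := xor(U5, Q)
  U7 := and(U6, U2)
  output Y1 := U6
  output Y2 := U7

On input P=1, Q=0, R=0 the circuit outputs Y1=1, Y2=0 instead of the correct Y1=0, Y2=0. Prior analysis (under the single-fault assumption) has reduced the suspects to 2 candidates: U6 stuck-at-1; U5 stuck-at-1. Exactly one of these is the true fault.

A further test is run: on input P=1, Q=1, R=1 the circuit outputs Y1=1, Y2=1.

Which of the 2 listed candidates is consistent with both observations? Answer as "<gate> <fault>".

U6 stuck-at-1

Evaluate each candidate on input P=1, Q=1, R=1:
  U6 stuck-at-1: U1=0, U2=1, U3=1, U4=0, U5=0, U6=1 [stuck-at-1], U7=1 → Y1=1, Y2=1 — matches
  U5 stuck-at-1: U1=0, U2=1, U3=1, U4=0, U5=1 [stuck-at-1], U6=0, U7=0 → Y1=0, Y2=0 — eliminated
Only U6 stuck-at-1 reproduces the observed Y1=1, Y2=1.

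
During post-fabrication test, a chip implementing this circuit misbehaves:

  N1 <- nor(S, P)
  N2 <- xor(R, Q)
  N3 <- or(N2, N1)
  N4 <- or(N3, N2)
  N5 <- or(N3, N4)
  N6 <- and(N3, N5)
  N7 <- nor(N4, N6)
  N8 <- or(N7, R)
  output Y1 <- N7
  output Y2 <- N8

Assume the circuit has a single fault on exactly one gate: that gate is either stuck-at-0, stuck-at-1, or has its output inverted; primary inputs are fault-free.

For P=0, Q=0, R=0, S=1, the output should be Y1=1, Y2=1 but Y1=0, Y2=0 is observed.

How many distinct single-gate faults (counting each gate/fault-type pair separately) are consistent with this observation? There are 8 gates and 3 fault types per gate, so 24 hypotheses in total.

Fault-free: N1=0, N2=0, N3=0, N4=0, N5=0, N6=0, N7=1, N8=1 → Y1=1, Y2=1. Observed Y1=0, Y2=0.
  N1: stuck-at-1, inverted output ✓; others ✗
  N2: stuck-at-1, inverted output ✓; others ✗
  N3: stuck-at-1, inverted output ✓; others ✗
  N4: stuck-at-1, inverted output ✓; others ✗
  N5: none of the 3 fault types match ✗
  N6: stuck-at-1, inverted output ✓; others ✗
  N7: stuck-at-0, inverted output ✓; others ✗
  N8: none of the 3 fault types match ✗
Consistent faults: {N1 stuck-at-1, N1 inverted output, N2 stuck-at-1, N2 inverted output, N3 stuck-at-1, N3 inverted output, N4 stuck-at-1, N4 inverted output, N6 stuck-at-1, N6 inverted output, N7 stuck-at-0, N7 inverted output} — 12 in all.

12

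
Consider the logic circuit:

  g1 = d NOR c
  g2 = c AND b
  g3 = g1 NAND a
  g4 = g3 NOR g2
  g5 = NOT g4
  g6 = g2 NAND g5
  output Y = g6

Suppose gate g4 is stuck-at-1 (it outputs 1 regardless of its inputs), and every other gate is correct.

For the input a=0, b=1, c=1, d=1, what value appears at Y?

1

Propagate with g4 forced: g1=0, g2=1, g3=1, g4=1 [stuck-at-1], g5=0, g6=1.
So Y = 1. (Without the fault it would be 0.)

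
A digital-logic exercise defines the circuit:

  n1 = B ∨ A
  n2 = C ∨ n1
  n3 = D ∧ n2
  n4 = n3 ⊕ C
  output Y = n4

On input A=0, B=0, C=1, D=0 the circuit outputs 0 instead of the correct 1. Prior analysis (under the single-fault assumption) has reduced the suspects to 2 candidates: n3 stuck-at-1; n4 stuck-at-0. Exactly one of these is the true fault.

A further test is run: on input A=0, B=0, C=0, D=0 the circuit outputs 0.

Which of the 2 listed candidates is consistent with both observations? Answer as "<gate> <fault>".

Evaluate each candidate on input A=0, B=0, C=0, D=0:
  n3 stuck-at-1: n1=0, n2=0, n3=1 [stuck-at-1], n4=1 → 1 — eliminated
  n4 stuck-at-0: n1=0, n2=0, n3=0, n4=0 [stuck-at-0] → 0 — matches
Only n4 stuck-at-0 reproduces the observed 0.

n4 stuck-at-0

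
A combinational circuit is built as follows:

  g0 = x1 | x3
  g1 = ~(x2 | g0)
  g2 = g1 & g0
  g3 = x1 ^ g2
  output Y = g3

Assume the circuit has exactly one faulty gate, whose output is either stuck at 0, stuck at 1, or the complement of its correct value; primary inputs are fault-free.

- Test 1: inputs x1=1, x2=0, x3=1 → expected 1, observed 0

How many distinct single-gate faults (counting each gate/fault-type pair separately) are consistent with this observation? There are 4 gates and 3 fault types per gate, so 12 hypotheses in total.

6

Fault-free: g0=1, g1=0, g2=0, g3=1 → 1. Observed 0.
  g0 stuck-at-0: output 1 ✗
  g0 stuck-at-1: output 1 ✗
  g0 inverted output: output 1 ✗
  g1 stuck-at-0: output 1 ✗
  g1 stuck-at-1: output 0 ✓
  g1 inverted output: output 0 ✓
  g2 stuck-at-0: output 1 ✗
  g2 stuck-at-1: output 0 ✓
  g2 inverted output: output 0 ✓
  g3 stuck-at-0: output 0 ✓
  g3 stuck-at-1: output 1 ✗
  g3 inverted output: output 0 ✓
Consistent faults: {g1 stuck-at-1, g1 inverted output, g2 stuck-at-1, g2 inverted output, g3 stuck-at-0, g3 inverted output} — 6 in all.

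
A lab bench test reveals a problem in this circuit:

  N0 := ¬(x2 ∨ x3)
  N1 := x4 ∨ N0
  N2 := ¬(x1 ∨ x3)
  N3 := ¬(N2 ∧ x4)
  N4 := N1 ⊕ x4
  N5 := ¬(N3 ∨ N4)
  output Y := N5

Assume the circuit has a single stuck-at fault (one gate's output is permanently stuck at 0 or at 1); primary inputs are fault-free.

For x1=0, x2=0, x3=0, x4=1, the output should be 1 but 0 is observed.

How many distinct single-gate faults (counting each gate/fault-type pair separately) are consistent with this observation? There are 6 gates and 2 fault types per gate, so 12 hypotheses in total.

5

Fault-free: N0=1, N1=1, N2=1, N3=0, N4=0, N5=1 → 1. Observed 0.
  N0 stuck-at-0: output 1 ✗
  N0 stuck-at-1: output 1 ✗
  N1 stuck-at-0: output 0 ✓
  N1 stuck-at-1: output 1 ✗
  N2 stuck-at-0: output 0 ✓
  N2 stuck-at-1: output 1 ✗
  N3 stuck-at-0: output 1 ✗
  N3 stuck-at-1: output 0 ✓
  N4 stuck-at-0: output 1 ✗
  N4 stuck-at-1: output 0 ✓
  N5 stuck-at-0: output 0 ✓
  N5 stuck-at-1: output 1 ✗
Consistent faults: {N1 stuck-at-0, N2 stuck-at-0, N3 stuck-at-1, N4 stuck-at-1, N5 stuck-at-0} — 5 in all.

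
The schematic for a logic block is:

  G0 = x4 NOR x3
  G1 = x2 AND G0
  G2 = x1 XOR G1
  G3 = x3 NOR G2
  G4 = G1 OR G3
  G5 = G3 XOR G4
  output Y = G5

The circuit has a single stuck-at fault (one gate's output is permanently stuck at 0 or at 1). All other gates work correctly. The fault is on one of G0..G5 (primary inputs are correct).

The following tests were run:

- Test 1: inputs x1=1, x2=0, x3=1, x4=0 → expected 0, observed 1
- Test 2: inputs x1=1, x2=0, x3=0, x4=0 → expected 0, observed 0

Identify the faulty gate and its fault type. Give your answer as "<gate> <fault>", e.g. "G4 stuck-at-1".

Fault-free values for test 1 (x1=1, x2=0, x3=1, x4=0): G0=0, G1=0, G2=1, G3=0, G4=0, G5=0, giving Y=0. Observed 1.
Test 1: faults giving observed 1 are {G1 stuck-at-1, G4 stuck-at-1, G5 stuck-at-1}.
Test 2 (x1=1, x2=0, x3=0, x4=0): fault-free G0=1, G1=0, G2=1, G3=0, G4=0, G5=0 → 0; observed 0. Eliminates G4 stuck-at-1, G5 stuck-at-1.
Only G1 stuck-at-1 is consistent with every test.

G1 stuck-at-1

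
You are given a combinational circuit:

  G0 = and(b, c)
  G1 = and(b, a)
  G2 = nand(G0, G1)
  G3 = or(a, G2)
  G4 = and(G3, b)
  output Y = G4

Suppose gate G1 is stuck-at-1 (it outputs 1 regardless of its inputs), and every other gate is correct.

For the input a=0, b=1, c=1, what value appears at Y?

Propagate with G1 forced: G0=1, G1=1 [stuck-at-1], G2=0, G3=0, G4=0.
So Y = 0. (Without the fault it would be 1.)

0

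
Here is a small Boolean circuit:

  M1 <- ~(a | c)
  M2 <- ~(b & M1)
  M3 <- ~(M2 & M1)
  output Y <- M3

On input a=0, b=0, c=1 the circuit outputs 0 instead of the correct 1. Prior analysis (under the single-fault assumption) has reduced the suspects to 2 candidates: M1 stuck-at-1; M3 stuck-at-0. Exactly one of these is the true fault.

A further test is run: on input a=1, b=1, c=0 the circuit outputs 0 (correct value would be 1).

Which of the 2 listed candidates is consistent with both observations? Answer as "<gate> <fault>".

M3 stuck-at-0

Evaluate each candidate on input a=1, b=1, c=0:
  M1 stuck-at-1: M1=1 [stuck-at-1], M2=0, M3=1 → 1 — eliminated
  M3 stuck-at-0: M1=0, M2=1, M3=0 [stuck-at-0] → 0 — matches
Only M3 stuck-at-0 reproduces the observed 0.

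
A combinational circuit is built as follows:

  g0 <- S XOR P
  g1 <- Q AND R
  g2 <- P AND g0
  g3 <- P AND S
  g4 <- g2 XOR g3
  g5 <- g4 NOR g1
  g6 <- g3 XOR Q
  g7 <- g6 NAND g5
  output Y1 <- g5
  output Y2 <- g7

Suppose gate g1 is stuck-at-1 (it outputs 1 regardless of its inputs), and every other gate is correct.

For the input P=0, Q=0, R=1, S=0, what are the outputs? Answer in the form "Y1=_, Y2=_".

Propagate with g1 forced: g0=0, g1=1 [stuck-at-1], g2=0, g3=0, g4=0, g5=0, g6=0, g7=1.
So the outputs are Y1=0, Y2=1. (Without the fault they would be Y1=1, Y2=1.)

Y1=0, Y2=1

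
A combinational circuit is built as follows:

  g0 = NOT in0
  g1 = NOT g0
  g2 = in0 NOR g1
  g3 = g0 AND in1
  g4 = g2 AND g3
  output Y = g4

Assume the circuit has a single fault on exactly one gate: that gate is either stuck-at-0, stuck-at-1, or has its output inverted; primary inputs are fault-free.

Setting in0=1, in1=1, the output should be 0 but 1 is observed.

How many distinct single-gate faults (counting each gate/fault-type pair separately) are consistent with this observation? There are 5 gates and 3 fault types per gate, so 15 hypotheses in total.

2

Fault-free: g0=0, g1=1, g2=0, g3=0, g4=0 → 0. Observed 1.
  g0: none of the 3 fault types match ✗
  g1: none of the 3 fault types match ✗
  g2: none of the 3 fault types match ✗
  g3: none of the 3 fault types match ✗
  g4: stuck-at-1, inverted output ✓; others ✗
Consistent faults: {g4 stuck-at-1, g4 inverted output} — 2 in all.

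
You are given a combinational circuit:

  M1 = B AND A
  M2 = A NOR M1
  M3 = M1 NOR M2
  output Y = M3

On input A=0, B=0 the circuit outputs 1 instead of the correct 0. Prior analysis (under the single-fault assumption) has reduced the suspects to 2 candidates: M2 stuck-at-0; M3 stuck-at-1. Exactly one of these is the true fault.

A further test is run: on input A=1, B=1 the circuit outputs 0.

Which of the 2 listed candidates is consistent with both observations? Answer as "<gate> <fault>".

M2 stuck-at-0

Evaluate each candidate on input A=1, B=1:
  M2 stuck-at-0: M1=1, M2=0 [stuck-at-0], M3=0 → 0 — matches
  M3 stuck-at-1: M1=1, M2=0, M3=1 [stuck-at-1] → 1 — eliminated
Only M2 stuck-at-0 reproduces the observed 0.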